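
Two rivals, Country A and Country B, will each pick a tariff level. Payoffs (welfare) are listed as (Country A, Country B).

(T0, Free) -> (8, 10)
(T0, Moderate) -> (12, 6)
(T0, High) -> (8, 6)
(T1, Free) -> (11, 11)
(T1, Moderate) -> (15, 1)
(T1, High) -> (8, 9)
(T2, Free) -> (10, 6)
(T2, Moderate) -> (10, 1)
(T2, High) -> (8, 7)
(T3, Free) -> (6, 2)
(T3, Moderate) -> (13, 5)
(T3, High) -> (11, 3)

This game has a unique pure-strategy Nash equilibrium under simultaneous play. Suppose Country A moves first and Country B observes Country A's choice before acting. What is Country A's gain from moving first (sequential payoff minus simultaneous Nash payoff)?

2

Work backward from Country B's decision.
- T0: BR = Free, leader payoff 8.
- T1: BR = Free, leader payoff 11.
- T2: BR = High, leader payoff 8.
- T3: BR = Moderate, leader payoff 13.
Maximizing over 8, 11, 8, 13, Country A chooses T3. Subgame-perfect outcome: (T3, Moderate) with payoffs (13, 5).
Now find the simultaneous Nash equilibrium.
Country A's best replies: Free→T1; Moderate→T1; High→T3.
Country B's best replies: T0→Free; T1→Free; T2→High; T3→Moderate.
Only (T1, Free) has each player best-responding; Nash payoffs (11, 11).
Country A's commitment gain: 13 − 11 = 2.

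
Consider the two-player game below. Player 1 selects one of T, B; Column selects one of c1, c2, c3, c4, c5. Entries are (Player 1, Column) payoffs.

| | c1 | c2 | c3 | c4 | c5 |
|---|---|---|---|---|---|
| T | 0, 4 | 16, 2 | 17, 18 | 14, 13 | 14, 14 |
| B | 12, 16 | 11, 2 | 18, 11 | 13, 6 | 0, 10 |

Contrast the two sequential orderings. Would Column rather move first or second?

second

If Player 1 leads: Column's best replies are T→c3, B→c1; Player 1's induced payoffs 17, 12; outcome (T, c3), payoffs (17, 18).
If Column leads: Player 1's best replies are c1→B, c2→T, c3→B, c4→T, c5→T; Column's induced payoffs 16, 2, 11, 13, 14; outcome (B, c1), payoffs (12, 16).
Column gets 16 moving first and 18 moving second, so Column prefers to move second.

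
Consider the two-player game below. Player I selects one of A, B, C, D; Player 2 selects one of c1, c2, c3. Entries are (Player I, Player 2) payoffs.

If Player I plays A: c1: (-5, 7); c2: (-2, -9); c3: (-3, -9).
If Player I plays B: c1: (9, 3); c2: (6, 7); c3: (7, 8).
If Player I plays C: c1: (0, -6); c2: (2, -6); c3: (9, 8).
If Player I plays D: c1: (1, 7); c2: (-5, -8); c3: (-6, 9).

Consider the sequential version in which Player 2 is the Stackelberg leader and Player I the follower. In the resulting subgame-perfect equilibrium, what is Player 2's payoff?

Backward induction with Player 2 moving first.
- c1: BR = B, leader payoff 3.
- c2: BR = B, leader payoff 7.
- c3: BR = C, leader payoff 8.
Among 3, 7, 8, the best is 8 at c3. Subgame-perfect outcome: (C, c3) with payoffs (9, 8).

8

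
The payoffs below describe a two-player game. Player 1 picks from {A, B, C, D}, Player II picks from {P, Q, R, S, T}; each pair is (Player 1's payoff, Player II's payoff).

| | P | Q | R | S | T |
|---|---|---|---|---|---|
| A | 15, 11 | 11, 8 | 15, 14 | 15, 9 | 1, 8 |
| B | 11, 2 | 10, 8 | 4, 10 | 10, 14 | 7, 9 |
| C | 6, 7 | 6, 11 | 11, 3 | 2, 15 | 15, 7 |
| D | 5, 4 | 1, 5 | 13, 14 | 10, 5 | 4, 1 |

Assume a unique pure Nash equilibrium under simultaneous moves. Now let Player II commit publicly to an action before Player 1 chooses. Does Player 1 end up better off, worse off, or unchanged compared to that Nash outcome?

Solve by backward induction (Player II leads).
- P → Player 1 plays A (best of 15, 11, 6, 5); Player II gets 11.
- Q → Player 1 plays A (best of 11, 10, 6, 1); Player II gets 8.
- R → Player 1 plays A (best of 15, 4, 11, 13); Player II gets 14.
- S → Player 1 plays A (best of 15, 10, 2, 10); Player II gets 9.
- T → Player 1 plays C (best of 1, 7, 15, 4); Player II gets 7.
Among 11, 8, 14, 9, 7, the best is 14 at R. Subgame-perfect outcome: (A, R) with payoffs (15, 14).
Under simultaneous play:
Player 1's best replies: P→A; Q→A; R→A; S→A; T→C.
Player II's best replies: A→R; B→S; C→S; D→R.
Only (A, R) has each player best-responding; Nash payoffs (15, 14).
Player 1 earns 15 sequentially versus 15 at the Nash outcome: unchanged.

unchanged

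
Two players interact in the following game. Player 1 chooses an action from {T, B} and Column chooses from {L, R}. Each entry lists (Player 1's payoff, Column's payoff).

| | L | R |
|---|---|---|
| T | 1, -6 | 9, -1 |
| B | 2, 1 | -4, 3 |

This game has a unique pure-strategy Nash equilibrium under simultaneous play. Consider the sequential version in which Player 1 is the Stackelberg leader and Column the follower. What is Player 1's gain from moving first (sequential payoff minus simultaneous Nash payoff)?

0

Work backward from Column's decision.
- T → Column plays R (best of -6, -1); Player 1 gets 9.
- B → Column plays R (best of 1, 3); Player 1 gets -4.
Maximizing over 9, -4, Player 1 chooses T. Subgame-perfect outcome: (T, R) with payoffs (9, -1).
Now find the simultaneous Nash equilibrium.
Player 1's best replies: L→B; R→T.
Column's best replies: T→R; B→R.
The unique mutual best reply is (T, R), giving (9, -1).
Player 1's commitment gain: 9 − 9 = 0.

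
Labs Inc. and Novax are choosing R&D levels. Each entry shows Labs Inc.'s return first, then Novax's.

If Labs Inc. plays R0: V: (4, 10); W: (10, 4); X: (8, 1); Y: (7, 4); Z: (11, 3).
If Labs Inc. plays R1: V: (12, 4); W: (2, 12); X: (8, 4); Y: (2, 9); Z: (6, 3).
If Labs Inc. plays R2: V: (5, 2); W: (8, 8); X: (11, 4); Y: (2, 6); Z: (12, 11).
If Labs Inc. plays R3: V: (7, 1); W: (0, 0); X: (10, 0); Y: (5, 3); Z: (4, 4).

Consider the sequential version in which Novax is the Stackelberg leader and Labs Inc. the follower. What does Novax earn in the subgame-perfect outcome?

Solve by backward induction (Novax leads).
- V: Labs Inc. compares 4, 12, 5, 7 and picks R1; Novax would get 4.
- W: Labs Inc. compares 10, 2, 8, 0 and picks R0; Novax would get 4.
- X: Labs Inc. compares 8, 8, 11, 10 and picks R2; Novax would get 4.
- Y: Labs Inc. compares 7, 2, 2, 5 and picks R0; Novax would get 4.
- Z: Labs Inc. compares 11, 6, 12, 4 and picks R2; Novax would get 11.
Novax's induced payoffs are 4, 4, 4, 4, 11, so Novax commits to Z. Subgame-perfect outcome: (R2, Z) with payoffs (12, 11).

11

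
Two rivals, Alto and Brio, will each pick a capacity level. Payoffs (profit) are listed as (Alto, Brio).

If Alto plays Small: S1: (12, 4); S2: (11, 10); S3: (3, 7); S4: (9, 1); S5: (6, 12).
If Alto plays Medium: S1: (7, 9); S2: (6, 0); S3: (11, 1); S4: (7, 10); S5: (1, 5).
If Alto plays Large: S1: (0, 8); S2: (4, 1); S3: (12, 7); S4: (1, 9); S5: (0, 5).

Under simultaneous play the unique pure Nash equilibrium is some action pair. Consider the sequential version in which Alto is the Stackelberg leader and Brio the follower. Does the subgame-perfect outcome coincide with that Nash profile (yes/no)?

no

Work backward from Brio's decision.
- Small → Brio plays S5 (best of 4, 10, 7, 1, 12); Alto gets 6.
- Medium → Brio plays S4 (best of 9, 0, 1, 10, 5); Alto gets 7.
- Large → Brio plays S4 (best of 8, 1, 7, 9, 5); Alto gets 1.
Among 6, 7, 1, the best is 7 at Medium. Subgame-perfect outcome: (Medium, S4) with payoffs (7, 10).
Under simultaneous play:
Alto's best replies: S1→Small; S2→Small; S3→Large; S4→Small; S5→Small.
Brio's best replies: Small→S5; Medium→S4; Large→S4.
The unique mutual best reply is (Small, S5), giving (6, 12).
Sequential outcome (Medium, S4) differs from the Nash profile (Small, S5).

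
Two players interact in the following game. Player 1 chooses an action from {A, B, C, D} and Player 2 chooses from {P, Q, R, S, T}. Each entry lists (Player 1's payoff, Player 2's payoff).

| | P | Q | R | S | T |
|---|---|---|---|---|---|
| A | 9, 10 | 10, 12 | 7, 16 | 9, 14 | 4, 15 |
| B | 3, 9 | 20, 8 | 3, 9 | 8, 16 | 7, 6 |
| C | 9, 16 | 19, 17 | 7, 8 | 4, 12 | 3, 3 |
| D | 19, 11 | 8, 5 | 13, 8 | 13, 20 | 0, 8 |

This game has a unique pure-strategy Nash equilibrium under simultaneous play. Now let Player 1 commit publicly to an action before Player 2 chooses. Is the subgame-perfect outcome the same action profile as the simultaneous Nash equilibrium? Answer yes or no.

no

Backward induction with Player 1 moving first.
- A → Player 2 plays R (best of 10, 12, 16, 14, 15); Player 1 gets 7.
- B → Player 2 plays S (best of 9, 8, 9, 16, 6); Player 1 gets 8.
- C → Player 2 plays Q (best of 16, 17, 8, 12, 3); Player 1 gets 19.
- D → Player 2 plays S (best of 11, 5, 8, 20, 8); Player 1 gets 13.
Maximizing over 7, 8, 19, 13, Player 1 chooses C. Subgame-perfect outcome: (C, Q) with payoffs (19, 17).
Now find the simultaneous Nash equilibrium.
Player 1's best replies: P→D; Q→B; R→D; S→D; T→B.
Player 2's best replies: A→R; B→S; C→Q; D→S.
Only (D, S) has each player best-responding; Nash payoffs (13, 20).
Sequential outcome (C, Q) differs from the Nash profile (D, S).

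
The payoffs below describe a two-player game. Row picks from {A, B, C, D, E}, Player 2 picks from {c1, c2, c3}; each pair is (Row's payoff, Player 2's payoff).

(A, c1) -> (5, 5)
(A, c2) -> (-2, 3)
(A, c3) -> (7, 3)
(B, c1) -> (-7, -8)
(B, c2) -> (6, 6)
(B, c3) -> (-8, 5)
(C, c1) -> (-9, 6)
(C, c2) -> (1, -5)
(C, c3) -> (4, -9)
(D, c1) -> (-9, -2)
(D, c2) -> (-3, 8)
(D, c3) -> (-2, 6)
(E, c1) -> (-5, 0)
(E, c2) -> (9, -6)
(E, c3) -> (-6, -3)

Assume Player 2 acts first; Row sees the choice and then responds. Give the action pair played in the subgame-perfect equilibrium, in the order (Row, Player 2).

Backward induction with Player 2 moving first.
- c1 → Row plays A (best of 5, -7, -9, -9, -5); Player 2 gets 5.
- c2 → Row plays E (best of -2, 6, 1, -3, 9); Player 2 gets -6.
- c3 → Row plays A (best of 7, -8, 4, -2, -6); Player 2 gets 3.
Among 5, -6, 3, the best is 5 at c1. Subgame-perfect outcome: (A, c1) with payoffs (5, 5).

(A, c1)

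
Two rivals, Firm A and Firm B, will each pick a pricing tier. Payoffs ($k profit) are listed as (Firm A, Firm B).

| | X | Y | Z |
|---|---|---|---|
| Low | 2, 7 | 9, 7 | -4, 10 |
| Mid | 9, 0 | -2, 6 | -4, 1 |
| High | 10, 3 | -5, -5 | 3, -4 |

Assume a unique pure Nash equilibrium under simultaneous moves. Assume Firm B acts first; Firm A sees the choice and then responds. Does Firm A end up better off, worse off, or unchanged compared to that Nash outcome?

worse off

Backward induction with Firm B moving first.
- X: BR = High, leader payoff 3.
- Y: BR = Low, leader payoff 7.
- Z: BR = High, leader payoff -4.
Among 3, 7, -4, the best is 7 at Y. Subgame-perfect outcome: (Low, Y) with payoffs (9, 7).
Now find the simultaneous Nash equilibrium.
Firm A's best replies: X→High; Y→Low; Z→High.
Firm B's best replies: Low→Z; Mid→Y; High→X.
The unique mutual best reply is (High, X), giving (10, 3).
Firm A earns 9 sequentially versus 10 at the Nash outcome: worse off.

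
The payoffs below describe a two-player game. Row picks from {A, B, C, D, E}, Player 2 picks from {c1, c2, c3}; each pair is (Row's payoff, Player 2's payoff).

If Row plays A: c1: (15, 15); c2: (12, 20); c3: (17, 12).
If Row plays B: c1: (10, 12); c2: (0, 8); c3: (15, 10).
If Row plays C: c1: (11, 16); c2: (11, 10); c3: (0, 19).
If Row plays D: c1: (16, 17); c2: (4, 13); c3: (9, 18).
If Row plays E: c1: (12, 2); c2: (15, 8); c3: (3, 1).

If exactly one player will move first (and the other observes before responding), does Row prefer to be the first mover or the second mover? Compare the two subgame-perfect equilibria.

If Row leads: Player 2's best replies are A→c2, B→c1, C→c3, D→c3, E→c2; Row's induced payoffs 12, 10, 0, 9, 15; outcome (E, c2), payoffs (15, 8).
If Player 2 leads: Row's best replies are c1→D, c2→E, c3→A; Player 2's induced payoffs 17, 8, 12; outcome (D, c1), payoffs (16, 17).
Row gets 15 moving first and 16 moving second, so Row prefers to move second.

second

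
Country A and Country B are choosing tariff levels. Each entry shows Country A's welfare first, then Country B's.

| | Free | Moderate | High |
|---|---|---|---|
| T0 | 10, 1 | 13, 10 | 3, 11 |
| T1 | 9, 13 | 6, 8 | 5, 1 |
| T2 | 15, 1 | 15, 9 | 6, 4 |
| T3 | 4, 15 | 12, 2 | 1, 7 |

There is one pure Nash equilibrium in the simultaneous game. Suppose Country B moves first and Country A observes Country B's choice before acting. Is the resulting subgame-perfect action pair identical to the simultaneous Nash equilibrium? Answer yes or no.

Solve by backward induction (Country B leads).
- Free: Country A compares 10, 9, 15, 4 and picks T2; Country B would get 1.
- Moderate: Country A compares 13, 6, 15, 12 and picks T2; Country B would get 9.
- High: Country A compares 3, 5, 6, 1 and picks T2; Country B would get 4.
Among 1, 9, 4, the best is 9 at Moderate. Subgame-perfect outcome: (T2, Moderate) with payoffs (15, 9).
For the simultaneous game, intersect best replies.
Country A's best replies: Free→T2; Moderate→T2; High→T2.
Country B's best replies: T0→High; T1→Free; T2→Moderate; T3→Free.
The unique mutual best reply is (T2, Moderate), giving (15, 9).
Sequential outcome (T2, Moderate) coincides with the Nash profile (T2, Moderate).

yes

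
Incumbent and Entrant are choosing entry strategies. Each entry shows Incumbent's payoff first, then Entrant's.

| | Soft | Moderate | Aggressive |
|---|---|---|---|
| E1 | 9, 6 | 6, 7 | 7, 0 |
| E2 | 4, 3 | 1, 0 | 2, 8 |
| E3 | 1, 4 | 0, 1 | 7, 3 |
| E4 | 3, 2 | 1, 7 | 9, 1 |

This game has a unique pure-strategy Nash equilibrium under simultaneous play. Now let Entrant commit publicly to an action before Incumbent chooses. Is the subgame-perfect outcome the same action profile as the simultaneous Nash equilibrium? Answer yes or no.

yes

Incumbent best-responds to each possible Entrant move:
- Soft: BR = E1, leader payoff 6.
- Moderate: BR = E1, leader payoff 7.
- Aggressive: BR = E4, leader payoff 1.
Entrant's induced payoffs are 6, 7, 1, so Entrant commits to Moderate. Subgame-perfect outcome: (E1, Moderate) with payoffs (6, 7).
For the simultaneous game, intersect best replies.
Incumbent's best replies: Soft→E1; Moderate→E1; Aggressive→E4.
Entrant's best replies: E1→Moderate; E2→Aggressive; E3→Soft; E4→Moderate.
Only (E1, Moderate) has each player best-responding; Nash payoffs (6, 7).
Sequential outcome (E1, Moderate) coincides with the Nash profile (E1, Moderate).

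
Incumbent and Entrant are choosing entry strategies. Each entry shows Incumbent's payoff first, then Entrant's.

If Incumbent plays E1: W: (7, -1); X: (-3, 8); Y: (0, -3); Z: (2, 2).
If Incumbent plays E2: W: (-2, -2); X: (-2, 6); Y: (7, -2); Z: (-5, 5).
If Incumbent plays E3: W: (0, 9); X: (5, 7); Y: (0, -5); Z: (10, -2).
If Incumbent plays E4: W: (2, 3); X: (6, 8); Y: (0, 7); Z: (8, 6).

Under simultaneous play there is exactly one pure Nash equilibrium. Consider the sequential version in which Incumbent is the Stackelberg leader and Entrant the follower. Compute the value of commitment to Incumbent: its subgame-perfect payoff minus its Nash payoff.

0

Backward induction with Incumbent moving first.
- E1 → Entrant plays X (best of -1, 8, -3, 2); Incumbent gets -3.
- E2 → Entrant plays X (best of -2, 6, -2, 5); Incumbent gets -2.
- E3 → Entrant plays W (best of 9, 7, -5, -2); Incumbent gets 0.
- E4 → Entrant plays X (best of 3, 8, 7, 6); Incumbent gets 6.
Maximizing over -3, -2, 0, 6, Incumbent chooses E4. Subgame-perfect outcome: (E4, X) with payoffs (6, 8).
Under simultaneous play:
Incumbent's best replies: W→E1; X→E4; Y→E2; Z→E3.
Entrant's best replies: E1→X; E2→X; E3→W; E4→X.
The unique mutual best reply is (E4, X), giving (6, 8).
Incumbent's commitment gain: 6 − 6 = 0.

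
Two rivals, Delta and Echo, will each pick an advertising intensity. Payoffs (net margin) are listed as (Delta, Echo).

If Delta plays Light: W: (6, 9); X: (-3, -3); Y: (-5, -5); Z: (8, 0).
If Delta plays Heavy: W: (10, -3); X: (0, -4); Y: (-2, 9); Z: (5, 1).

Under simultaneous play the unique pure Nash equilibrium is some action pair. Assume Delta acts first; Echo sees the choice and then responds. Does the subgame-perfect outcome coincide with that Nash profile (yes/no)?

Work backward from Echo's decision.
- Light: BR = W, leader payoff 6.
- Heavy: BR = Y, leader payoff -2.
Maximizing over 6, -2, Delta chooses Light. Subgame-perfect outcome: (Light, W) with payoffs (6, 9).
Under simultaneous play:
Delta's best replies: W→Heavy; X→Heavy; Y→Heavy; Z→Light.
Echo's best replies: Light→W; Heavy→Y.
Only (Heavy, Y) has each player best-responding; Nash payoffs (-2, 9).
Sequential outcome (Light, W) differs from the Nash profile (Heavy, Y).

no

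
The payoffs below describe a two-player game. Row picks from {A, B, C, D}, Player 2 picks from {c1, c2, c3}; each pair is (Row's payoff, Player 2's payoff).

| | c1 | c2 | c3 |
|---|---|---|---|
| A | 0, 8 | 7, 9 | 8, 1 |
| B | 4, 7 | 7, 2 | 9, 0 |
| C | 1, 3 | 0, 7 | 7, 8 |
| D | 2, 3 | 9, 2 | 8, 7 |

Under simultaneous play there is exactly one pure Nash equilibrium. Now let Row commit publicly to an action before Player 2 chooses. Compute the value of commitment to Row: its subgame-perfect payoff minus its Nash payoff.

Player 2 best-responds to each possible Row move:
- A: Player 2 compares 8, 9, 1 and picks c2; Row would get 7.
- B: Player 2 compares 7, 2, 0 and picks c1; Row would get 4.
- C: Player 2 compares 3, 7, 8 and picks c3; Row would get 7.
- D: Player 2 compares 3, 2, 7 and picks c3; Row would get 8.
Maximizing over 7, 4, 7, 8, Row chooses D. Subgame-perfect outcome: (D, c3) with payoffs (8, 7).
Under simultaneous play:
Row's best replies: c1→B; c2→D; c3→B.
Player 2's best replies: A→c2; B→c1; C→c3; D→c3.
Only (B, c1) has each player best-responding; Nash payoffs (4, 7).
Row's commitment gain: 8 − 4 = 4.

4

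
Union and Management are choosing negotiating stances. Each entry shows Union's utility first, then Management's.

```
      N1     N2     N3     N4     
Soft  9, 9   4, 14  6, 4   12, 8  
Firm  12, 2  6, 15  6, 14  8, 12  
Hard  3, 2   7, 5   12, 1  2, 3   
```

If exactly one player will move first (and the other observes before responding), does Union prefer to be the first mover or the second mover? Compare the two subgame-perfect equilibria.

If Union leads: Management's best replies are Soft→N2, Firm→N2, Hard→N2; Union's induced payoffs 4, 6, 7; outcome (Hard, N2), payoffs (7, 5).
If Management leads: Union's best replies are N1→Firm, N2→Hard, N3→Hard, N4→Soft; Management's induced payoffs 2, 5, 1, 8; outcome (Soft, N4), payoffs (12, 8).
Union gets 7 moving first and 12 moving second, so Union prefers to move second.

second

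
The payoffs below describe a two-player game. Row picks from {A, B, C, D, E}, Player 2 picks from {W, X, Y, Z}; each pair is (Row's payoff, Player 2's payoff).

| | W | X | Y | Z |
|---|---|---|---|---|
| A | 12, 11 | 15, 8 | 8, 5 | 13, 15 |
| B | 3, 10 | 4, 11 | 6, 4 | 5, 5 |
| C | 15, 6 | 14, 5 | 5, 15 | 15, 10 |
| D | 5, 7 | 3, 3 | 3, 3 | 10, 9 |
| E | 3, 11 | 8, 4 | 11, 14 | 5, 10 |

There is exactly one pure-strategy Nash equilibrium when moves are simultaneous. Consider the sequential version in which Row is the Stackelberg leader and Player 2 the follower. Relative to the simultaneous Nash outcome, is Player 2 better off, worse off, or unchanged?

Player 2 best-responds to each possible Row move:
- A → Player 2 plays Z (best of 11, 8, 5, 15); Row gets 13.
- B → Player 2 plays X (best of 10, 11, 4, 5); Row gets 4.
- C → Player 2 plays Y (best of 6, 5, 15, 10); Row gets 5.
- D → Player 2 plays Z (best of 7, 3, 3, 9); Row gets 10.
- E → Player 2 plays Y (best of 11, 4, 14, 10); Row gets 11.
Among 13, 4, 5, 10, 11, the best is 13 at A. Subgame-perfect outcome: (A, Z) with payoffs (13, 15).
Under simultaneous play:
Row's best replies: W→C; X→A; Y→E; Z→C.
Player 2's best replies: A→Z; B→X; C→Y; D→Z; E→Y.
Only (E, Y) has each player best-responding; Nash payoffs (11, 14).
Player 2 earns 15 sequentially versus 14 at the Nash outcome: better off.

better off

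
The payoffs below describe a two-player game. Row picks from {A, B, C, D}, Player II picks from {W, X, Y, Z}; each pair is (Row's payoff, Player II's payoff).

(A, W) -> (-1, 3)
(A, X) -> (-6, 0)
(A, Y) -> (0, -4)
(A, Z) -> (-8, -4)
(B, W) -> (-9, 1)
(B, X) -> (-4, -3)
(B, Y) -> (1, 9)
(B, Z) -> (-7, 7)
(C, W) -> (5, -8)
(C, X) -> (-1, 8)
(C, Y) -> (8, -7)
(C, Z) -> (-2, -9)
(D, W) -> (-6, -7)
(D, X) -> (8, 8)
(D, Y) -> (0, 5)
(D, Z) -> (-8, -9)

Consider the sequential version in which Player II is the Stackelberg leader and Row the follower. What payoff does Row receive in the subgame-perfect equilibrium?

8

Work backward from Row's decision.
- W: Row compares -1, -9, 5, -6 and picks C; Player II would get -8.
- X: Row compares -6, -4, -1, 8 and picks D; Player II would get 8.
- Y: Row compares 0, 1, 8, 0 and picks C; Player II would get -7.
- Z: Row compares -8, -7, -2, -8 and picks C; Player II would get -9.
Among -8, 8, -7, -9, the best is 8 at X. Subgame-perfect outcome: (D, X) with payoffs (8, 8).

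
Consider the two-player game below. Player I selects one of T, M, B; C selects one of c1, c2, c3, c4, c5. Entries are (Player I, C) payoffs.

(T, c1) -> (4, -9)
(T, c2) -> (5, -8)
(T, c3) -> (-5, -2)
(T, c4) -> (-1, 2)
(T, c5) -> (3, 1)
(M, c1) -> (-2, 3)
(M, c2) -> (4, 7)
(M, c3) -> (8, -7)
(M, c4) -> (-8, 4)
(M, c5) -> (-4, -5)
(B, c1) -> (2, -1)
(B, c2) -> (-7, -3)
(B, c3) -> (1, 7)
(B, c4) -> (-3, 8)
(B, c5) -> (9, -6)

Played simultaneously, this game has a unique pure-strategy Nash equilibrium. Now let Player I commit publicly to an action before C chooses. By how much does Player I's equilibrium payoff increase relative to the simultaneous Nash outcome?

C best-responds to each possible Player I move:
- T: C compares -9, -8, -2, 2, 1 and picks c4; Player I would get -1.
- M: C compares 3, 7, -7, 4, -5 and picks c2; Player I would get 4.
- B: C compares -1, -3, 7, 8, -6 and picks c4; Player I would get -3.
Among -1, 4, -3, the best is 4 at M. Subgame-perfect outcome: (M, c2) with payoffs (4, 7).
For the simultaneous game, intersect best replies.
Player I's best replies: c1→T; c2→T; c3→M; c4→T; c5→B.
C's best replies: T→c4; M→c2; B→c4.
Only (T, c4) has each player best-responding; Nash payoffs (-1, 2).
Player I's commitment gain: 4 − -1 = 5.

5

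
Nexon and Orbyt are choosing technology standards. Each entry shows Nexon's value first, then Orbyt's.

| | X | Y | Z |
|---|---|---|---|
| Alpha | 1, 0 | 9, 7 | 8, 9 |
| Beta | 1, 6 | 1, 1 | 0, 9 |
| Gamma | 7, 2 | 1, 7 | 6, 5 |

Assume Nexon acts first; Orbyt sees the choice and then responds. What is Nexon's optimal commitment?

Solve by backward induction (Nexon leads).
- Alpha: Orbyt compares 0, 7, 9 and picks Z; Nexon would get 8.
- Beta: Orbyt compares 6, 1, 9 and picks Z; Nexon would get 0.
- Gamma: Orbyt compares 2, 7, 5 and picks Y; Nexon would get 1.
Maximizing over 8, 0, 1, Nexon chooses Alpha. Subgame-perfect outcome: (Alpha, Z) with payoffs (8, 9).

Alpha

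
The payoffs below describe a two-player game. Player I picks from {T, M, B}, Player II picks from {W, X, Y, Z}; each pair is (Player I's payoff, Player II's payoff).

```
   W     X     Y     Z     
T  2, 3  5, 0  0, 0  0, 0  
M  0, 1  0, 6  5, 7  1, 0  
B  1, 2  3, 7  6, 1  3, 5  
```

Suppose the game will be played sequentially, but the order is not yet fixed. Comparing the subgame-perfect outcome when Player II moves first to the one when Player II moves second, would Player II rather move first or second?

If Player I leads: Player II's best replies are T→W, M→Y, B→X; Player I's induced payoffs 2, 5, 3; outcome (M, Y), payoffs (5, 7).
If Player II leads: Player I's best replies are W→T, X→T, Y→B, Z→B; Player II's induced payoffs 3, 0, 1, 5; outcome (B, Z), payoffs (3, 5).
Player II gets 5 moving first and 7 moving second, so Player II prefers to move second.

second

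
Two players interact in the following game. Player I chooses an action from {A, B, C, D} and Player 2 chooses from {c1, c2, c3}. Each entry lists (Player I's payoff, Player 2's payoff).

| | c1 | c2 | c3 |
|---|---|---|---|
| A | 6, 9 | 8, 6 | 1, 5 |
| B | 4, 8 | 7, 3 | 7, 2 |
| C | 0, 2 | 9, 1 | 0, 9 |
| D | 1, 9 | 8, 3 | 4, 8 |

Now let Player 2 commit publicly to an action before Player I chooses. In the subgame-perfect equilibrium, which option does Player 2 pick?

c1

Player I best-responds to each possible Player 2 move:
- c1 → Player I plays A (best of 6, 4, 0, 1); Player 2 gets 9.
- c2 → Player I plays C (best of 8, 7, 9, 8); Player 2 gets 1.
- c3 → Player I plays B (best of 1, 7, 0, 4); Player 2 gets 2.
Maximizing over 9, 1, 2, Player 2 chooses c1. Subgame-perfect outcome: (A, c1) with payoffs (6, 9).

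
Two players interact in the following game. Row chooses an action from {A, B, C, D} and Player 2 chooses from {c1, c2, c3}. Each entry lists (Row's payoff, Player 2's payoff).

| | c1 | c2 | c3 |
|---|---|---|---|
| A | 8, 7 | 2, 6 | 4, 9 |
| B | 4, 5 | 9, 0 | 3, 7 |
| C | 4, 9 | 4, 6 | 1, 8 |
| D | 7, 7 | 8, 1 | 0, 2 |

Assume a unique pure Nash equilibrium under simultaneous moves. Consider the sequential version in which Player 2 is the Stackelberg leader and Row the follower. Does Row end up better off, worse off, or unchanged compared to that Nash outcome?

Solve by backward induction (Player 2 leads).
- c1: BR = A, leader payoff 7.
- c2: BR = B, leader payoff 0.
- c3: BR = A, leader payoff 9.
Player 2's induced payoffs are 7, 0, 9, so Player 2 commits to c3. Subgame-perfect outcome: (A, c3) with payoffs (4, 9).
For the simultaneous game, intersect best replies.
Row's best replies: c1→A; c2→B; c3→A.
Player 2's best replies: A→c3; B→c3; C→c1; D→c1.
The unique mutual best reply is (A, c3), giving (4, 9).
Row earns 4 sequentially versus 4 at the Nash outcome: unchanged.

unchanged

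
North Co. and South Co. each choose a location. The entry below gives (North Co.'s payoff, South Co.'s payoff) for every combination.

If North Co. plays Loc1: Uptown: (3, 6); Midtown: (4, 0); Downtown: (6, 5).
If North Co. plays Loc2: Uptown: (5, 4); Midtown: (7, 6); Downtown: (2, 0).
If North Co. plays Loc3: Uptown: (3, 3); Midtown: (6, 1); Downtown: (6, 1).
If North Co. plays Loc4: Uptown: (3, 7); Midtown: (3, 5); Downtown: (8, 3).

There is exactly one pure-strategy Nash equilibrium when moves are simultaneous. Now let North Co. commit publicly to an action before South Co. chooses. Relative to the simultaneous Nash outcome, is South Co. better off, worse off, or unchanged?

unchanged

South Co. best-responds to each possible North Co. move:
- Loc1 → South Co. plays Uptown (best of 6, 0, 5); North Co. gets 3.
- Loc2 → South Co. plays Midtown (best of 4, 6, 0); North Co. gets 7.
- Loc3 → South Co. plays Uptown (best of 3, 1, 1); North Co. gets 3.
- Loc4 → South Co. plays Uptown (best of 7, 5, 3); North Co. gets 3.
Maximizing over 3, 7, 3, 3, North Co. chooses Loc2. Subgame-perfect outcome: (Loc2, Midtown) with payoffs (7, 6).
For the simultaneous game, intersect best replies.
North Co.'s best replies: Uptown→Loc2; Midtown→Loc2; Downtown→Loc4.
South Co.'s best replies: Loc1→Uptown; Loc2→Midtown; Loc3→Uptown; Loc4→Uptown.
The unique mutual best reply is (Loc2, Midtown), giving (7, 6).
South Co. earns 6 sequentially versus 6 at the Nash outcome: unchanged.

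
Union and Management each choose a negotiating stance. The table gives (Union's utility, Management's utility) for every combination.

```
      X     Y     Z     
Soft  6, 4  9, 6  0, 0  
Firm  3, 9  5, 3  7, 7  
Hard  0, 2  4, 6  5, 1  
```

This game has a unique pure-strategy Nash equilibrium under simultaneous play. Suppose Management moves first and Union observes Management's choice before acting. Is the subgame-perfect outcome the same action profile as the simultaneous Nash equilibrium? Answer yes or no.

no

Work backward from Union's decision.
- X → Union plays Soft (best of 6, 3, 0); Management gets 4.
- Y → Union plays Soft (best of 9, 5, 4); Management gets 6.
- Z → Union plays Firm (best of 0, 7, 5); Management gets 7.
Management's induced payoffs are 4, 6, 7, so Management commits to Z. Subgame-perfect outcome: (Firm, Z) with payoffs (7, 7).
Under simultaneous play:
Union's best replies: X→Soft; Y→Soft; Z→Firm.
Management's best replies: Soft→Y; Firm→X; Hard→Y.
Only (Soft, Y) has each player best-responding; Nash payoffs (9, 6).
Sequential outcome (Firm, Z) differs from the Nash profile (Soft, Y).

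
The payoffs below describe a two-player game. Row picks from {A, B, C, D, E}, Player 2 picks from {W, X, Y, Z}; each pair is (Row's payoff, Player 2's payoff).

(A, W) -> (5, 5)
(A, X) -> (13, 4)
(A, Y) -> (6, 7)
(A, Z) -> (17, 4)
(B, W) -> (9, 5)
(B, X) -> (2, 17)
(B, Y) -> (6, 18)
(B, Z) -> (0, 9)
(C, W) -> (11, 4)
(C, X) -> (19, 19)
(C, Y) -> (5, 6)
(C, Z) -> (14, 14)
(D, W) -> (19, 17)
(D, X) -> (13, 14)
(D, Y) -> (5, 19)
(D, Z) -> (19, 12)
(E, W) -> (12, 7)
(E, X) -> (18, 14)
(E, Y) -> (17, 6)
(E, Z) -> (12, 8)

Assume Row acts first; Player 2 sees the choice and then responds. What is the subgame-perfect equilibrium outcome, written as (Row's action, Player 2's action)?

(C, X)

Work backward from Player 2's decision.
- A → Player 2 plays Y (best of 5, 4, 7, 4); Row gets 6.
- B → Player 2 plays Y (best of 5, 17, 18, 9); Row gets 6.
- C → Player 2 plays X (best of 4, 19, 6, 14); Row gets 19.
- D → Player 2 plays Y (best of 17, 14, 19, 12); Row gets 5.
- E → Player 2 plays X (best of 7, 14, 6, 8); Row gets 18.
Among 6, 6, 19, 5, 18, the best is 19 at C. Subgame-perfect outcome: (C, X) with payoffs (19, 19).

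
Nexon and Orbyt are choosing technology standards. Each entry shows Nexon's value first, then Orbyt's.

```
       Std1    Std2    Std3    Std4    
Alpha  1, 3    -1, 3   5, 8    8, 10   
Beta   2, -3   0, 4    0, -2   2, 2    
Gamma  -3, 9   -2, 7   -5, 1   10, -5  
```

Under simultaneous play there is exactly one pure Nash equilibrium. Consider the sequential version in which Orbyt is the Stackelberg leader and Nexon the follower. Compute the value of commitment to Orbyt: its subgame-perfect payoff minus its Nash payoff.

Nexon best-responds to each possible Orbyt move:
- Std1: Nexon compares 1, 2, -3 and picks Beta; Orbyt would get -3.
- Std2: Nexon compares -1, 0, -2 and picks Beta; Orbyt would get 4.
- Std3: Nexon compares 5, 0, -5 and picks Alpha; Orbyt would get 8.
- Std4: Nexon compares 8, 2, 10 and picks Gamma; Orbyt would get -5.
Among -3, 4, 8, -5, the best is 8 at Std3. Subgame-perfect outcome: (Alpha, Std3) with payoffs (5, 8).
Under simultaneous play:
Nexon's best replies: Std1→Beta; Std2→Beta; Std3→Alpha; Std4→Gamma.
Orbyt's best replies: Alpha→Std4; Beta→Std2; Gamma→Std1.
Only (Beta, Std2) has each player best-responding; Nash payoffs (0, 4).
Orbyt's commitment gain: 8 − 4 = 4.

4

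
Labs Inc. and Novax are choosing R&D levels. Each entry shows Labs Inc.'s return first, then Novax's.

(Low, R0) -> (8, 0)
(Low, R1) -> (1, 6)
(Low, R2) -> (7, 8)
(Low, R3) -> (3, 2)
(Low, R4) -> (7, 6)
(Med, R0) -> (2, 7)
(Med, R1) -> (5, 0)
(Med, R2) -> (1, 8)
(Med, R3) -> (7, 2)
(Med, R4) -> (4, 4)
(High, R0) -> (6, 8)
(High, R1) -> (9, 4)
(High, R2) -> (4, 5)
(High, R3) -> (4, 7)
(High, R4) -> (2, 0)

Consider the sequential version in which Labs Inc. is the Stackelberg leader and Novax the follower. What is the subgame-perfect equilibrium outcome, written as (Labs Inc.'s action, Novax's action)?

(Low, R2)

Novax best-responds to each possible Labs Inc. move:
- Low: Novax compares 0, 6, 8, 2, 6 and picks R2; Labs Inc. would get 7.
- Med: Novax compares 7, 0, 8, 2, 4 and picks R2; Labs Inc. would get 1.
- High: Novax compares 8, 4, 5, 7, 0 and picks R0; Labs Inc. would get 6.
Maximizing over 7, 1, 6, Labs Inc. chooses Low. Subgame-perfect outcome: (Low, R2) with payoffs (7, 8).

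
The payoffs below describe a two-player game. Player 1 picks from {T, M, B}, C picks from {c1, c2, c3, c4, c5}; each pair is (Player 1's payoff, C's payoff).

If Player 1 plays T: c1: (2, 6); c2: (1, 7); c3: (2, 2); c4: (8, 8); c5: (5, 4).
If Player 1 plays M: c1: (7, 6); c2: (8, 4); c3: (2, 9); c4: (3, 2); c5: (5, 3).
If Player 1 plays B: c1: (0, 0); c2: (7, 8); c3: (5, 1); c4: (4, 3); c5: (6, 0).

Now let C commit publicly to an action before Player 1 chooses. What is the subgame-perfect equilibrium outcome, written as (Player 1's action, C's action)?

Player 1 best-responds to each possible C move:
- c1: BR = M, leader payoff 6.
- c2: BR = M, leader payoff 4.
- c3: BR = B, leader payoff 1.
- c4: BR = T, leader payoff 8.
- c5: BR = B, leader payoff 0.
C's induced payoffs are 6, 4, 1, 8, 0, so C commits to c4. Subgame-perfect outcome: (T, c4) with payoffs (8, 8).

(T, c4)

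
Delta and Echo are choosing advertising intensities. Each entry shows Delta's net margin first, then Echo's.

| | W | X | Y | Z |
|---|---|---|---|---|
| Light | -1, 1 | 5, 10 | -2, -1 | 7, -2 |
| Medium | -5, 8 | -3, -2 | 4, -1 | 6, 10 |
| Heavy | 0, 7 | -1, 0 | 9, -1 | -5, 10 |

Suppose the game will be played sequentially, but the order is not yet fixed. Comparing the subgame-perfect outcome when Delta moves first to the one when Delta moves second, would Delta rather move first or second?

If Delta leads: Echo's best replies are Light→X, Medium→Z, Heavy→Z; Delta's induced payoffs 5, 6, -5; outcome (Medium, Z), payoffs (6, 10).
If Echo leads: Delta's best replies are W→Heavy, X→Light, Y→Heavy, Z→Light; Echo's induced payoffs 7, 10, -1, -2; outcome (Light, X), payoffs (5, 10).
Delta gets 6 moving first and 5 moving second, so Delta prefers to move first.

first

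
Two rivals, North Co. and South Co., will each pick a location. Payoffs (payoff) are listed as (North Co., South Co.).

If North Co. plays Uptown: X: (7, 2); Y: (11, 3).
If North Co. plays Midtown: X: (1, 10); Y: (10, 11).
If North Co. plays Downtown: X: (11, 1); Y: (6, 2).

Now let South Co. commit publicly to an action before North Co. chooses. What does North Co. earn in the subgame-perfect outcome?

Solve by backward induction (South Co. leads).
- X → North Co. plays Downtown (best of 7, 1, 11); South Co. gets 1.
- Y → North Co. plays Uptown (best of 11, 10, 6); South Co. gets 3.
South Co.'s induced payoffs are 1, 3, so South Co. commits to Y. Subgame-perfect outcome: (Uptown, Y) with payoffs (11, 3).

11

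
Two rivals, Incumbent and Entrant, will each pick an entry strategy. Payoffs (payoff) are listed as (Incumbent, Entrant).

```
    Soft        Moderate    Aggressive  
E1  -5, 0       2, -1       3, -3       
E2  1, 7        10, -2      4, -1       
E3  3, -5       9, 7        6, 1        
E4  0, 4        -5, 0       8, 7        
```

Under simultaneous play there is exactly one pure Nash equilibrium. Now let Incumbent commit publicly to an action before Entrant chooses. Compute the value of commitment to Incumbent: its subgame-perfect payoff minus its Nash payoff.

1

Solve by backward induction (Incumbent leads).
- E1: BR = Soft, leader payoff -5.
- E2: BR = Soft, leader payoff 1.
- E3: BR = Moderate, leader payoff 9.
- E4: BR = Aggressive, leader payoff 8.
Among -5, 1, 9, 8, the best is 9 at E3. Subgame-perfect outcome: (E3, Moderate) with payoffs (9, 7).
Under simultaneous play:
Incumbent's best replies: Soft→E3; Moderate→E2; Aggressive→E4.
Entrant's best replies: E1→Soft; E2→Soft; E3→Moderate; E4→Aggressive.
The unique mutual best reply is (E4, Aggressive), giving (8, 7).
Incumbent's commitment gain: 9 − 8 = 1.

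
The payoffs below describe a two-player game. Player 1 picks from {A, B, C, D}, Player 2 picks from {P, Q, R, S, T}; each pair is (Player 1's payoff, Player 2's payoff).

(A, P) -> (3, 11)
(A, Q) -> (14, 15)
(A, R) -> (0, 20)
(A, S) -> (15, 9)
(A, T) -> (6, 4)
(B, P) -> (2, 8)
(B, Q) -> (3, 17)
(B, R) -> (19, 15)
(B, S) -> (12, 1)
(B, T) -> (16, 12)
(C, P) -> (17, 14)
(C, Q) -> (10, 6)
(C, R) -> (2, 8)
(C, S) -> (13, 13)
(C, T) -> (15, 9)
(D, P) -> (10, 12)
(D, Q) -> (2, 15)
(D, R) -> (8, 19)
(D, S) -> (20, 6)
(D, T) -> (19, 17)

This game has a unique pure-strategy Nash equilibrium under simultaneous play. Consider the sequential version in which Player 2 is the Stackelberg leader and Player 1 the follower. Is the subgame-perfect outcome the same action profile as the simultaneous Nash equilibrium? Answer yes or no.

Player 1 best-responds to each possible Player 2 move:
- P: Player 1 compares 3, 2, 17, 10 and picks C; Player 2 would get 14.
- Q: Player 1 compares 14, 3, 10, 2 and picks A; Player 2 would get 15.
- R: Player 1 compares 0, 19, 2, 8 and picks B; Player 2 would get 15.
- S: Player 1 compares 15, 12, 13, 20 and picks D; Player 2 would get 6.
- T: Player 1 compares 6, 16, 15, 19 and picks D; Player 2 would get 17.
Player 2's induced payoffs are 14, 15, 15, 6, 17, so Player 2 commits to T. Subgame-perfect outcome: (D, T) with payoffs (19, 17).
Under simultaneous play:
Player 1's best replies: P→C; Q→A; R→B; S→D; T→D.
Player 2's best replies: A→R; B→Q; C→P; D→R.
The unique mutual best reply is (C, P), giving (17, 14).
Sequential outcome (D, T) differs from the Nash profile (C, P).

no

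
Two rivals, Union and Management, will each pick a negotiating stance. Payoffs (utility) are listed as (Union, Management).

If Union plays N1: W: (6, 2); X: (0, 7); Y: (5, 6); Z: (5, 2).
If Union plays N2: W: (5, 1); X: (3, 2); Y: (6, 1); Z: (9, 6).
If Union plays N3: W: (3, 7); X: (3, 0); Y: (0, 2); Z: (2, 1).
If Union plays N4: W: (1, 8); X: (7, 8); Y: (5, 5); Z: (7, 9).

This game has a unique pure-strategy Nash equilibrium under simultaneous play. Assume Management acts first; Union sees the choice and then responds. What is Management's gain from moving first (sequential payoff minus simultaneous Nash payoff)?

Union best-responds to each possible Management move:
- W → Union plays N1 (best of 6, 5, 3, 1); Management gets 2.
- X → Union plays N4 (best of 0, 3, 3, 7); Management gets 8.
- Y → Union plays N2 (best of 5, 6, 0, 5); Management gets 1.
- Z → Union plays N2 (best of 5, 9, 2, 7); Management gets 6.
Among 2, 8, 1, 6, the best is 8 at X. Subgame-perfect outcome: (N4, X) with payoffs (7, 8).
For the simultaneous game, intersect best replies.
Union's best replies: W→N1; X→N4; Y→N2; Z→N2.
Management's best replies: N1→X; N2→Z; N3→W; N4→Z.
The unique mutual best reply is (N2, Z), giving (9, 6).
Management's commitment gain: 8 − 6 = 2.

2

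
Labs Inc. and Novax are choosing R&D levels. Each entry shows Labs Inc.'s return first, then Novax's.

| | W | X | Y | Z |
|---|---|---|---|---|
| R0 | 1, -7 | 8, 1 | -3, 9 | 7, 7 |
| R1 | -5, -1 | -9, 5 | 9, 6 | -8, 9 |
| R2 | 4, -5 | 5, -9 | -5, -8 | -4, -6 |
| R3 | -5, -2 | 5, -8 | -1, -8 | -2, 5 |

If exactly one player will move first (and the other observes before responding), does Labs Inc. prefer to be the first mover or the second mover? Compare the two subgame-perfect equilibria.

second

If Labs Inc. leads: Novax's best replies are R0→Y, R1→Z, R2→W, R3→Z; Labs Inc.'s induced payoffs -3, -8, 4, -2; outcome (R2, W), payoffs (4, -5).
If Novax leads: Labs Inc.'s best replies are W→R2, X→R0, Y→R1, Z→R0; Novax's induced payoffs -5, 1, 6, 7; outcome (R0, Z), payoffs (7, 7).
Labs Inc. gets 4 moving first and 7 moving second, so Labs Inc. prefers to move second.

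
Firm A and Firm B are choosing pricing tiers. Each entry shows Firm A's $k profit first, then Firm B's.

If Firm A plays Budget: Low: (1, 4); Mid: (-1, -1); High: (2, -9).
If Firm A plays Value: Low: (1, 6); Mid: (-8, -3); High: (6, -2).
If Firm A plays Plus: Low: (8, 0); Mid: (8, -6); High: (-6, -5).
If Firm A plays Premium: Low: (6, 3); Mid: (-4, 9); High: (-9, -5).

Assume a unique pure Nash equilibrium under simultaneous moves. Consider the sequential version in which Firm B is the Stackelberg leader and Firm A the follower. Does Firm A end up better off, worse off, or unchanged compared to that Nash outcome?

Backward induction with Firm B moving first.
- Low: BR = Plus, leader payoff 0.
- Mid: BR = Plus, leader payoff -6.
- High: BR = Value, leader payoff -2.
Among 0, -6, -2, the best is 0 at Low. Subgame-perfect outcome: (Plus, Low) with payoffs (8, 0).
Under simultaneous play:
Firm A's best replies: Low→Plus; Mid→Plus; High→Value.
Firm B's best replies: Budget→Low; Value→Low; Plus→Low; Premium→Mid.
Only (Plus, Low) has each player best-responding; Nash payoffs (8, 0).
Firm A earns 8 sequentially versus 8 at the Nash outcome: unchanged.

unchanged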